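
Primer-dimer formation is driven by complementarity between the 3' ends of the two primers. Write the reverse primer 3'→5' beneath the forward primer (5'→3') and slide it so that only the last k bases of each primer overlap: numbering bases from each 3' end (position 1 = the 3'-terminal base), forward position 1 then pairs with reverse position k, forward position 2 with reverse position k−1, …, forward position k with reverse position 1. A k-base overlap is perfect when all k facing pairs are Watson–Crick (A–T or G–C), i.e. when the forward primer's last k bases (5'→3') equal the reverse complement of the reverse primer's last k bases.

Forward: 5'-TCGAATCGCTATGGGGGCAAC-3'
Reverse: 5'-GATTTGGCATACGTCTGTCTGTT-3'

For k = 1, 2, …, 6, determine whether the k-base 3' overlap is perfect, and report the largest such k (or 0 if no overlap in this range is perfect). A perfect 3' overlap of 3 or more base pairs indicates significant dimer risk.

Longest perfect overlap: 3 complementary base pairs; significant dimer risk (threshold 3).

Last 6 bases (5'→3') — forward …GGCAAC, reverse …TCTGTT.
Reverse complement of the reverse primer's last 6 bases: AACAGA; its first k bases are the reverse complement of the reverse primer's last k bases, so a perfect k-base overlap needs the forward primer's last k bases to equal them.
Comparing (forward last k vs required): k=1: C vs A ✗; k=2: AC vs AA ✗; k=3: AAC vs AAC ✓; k=4: CAAC vs AACA ✗; k=5: GCAAC vs AACAG ✗; k=6: GGCAAC vs AACAGA ✗.
Only k = 3 is perfect, so the longest perfect 3' overlap is 3.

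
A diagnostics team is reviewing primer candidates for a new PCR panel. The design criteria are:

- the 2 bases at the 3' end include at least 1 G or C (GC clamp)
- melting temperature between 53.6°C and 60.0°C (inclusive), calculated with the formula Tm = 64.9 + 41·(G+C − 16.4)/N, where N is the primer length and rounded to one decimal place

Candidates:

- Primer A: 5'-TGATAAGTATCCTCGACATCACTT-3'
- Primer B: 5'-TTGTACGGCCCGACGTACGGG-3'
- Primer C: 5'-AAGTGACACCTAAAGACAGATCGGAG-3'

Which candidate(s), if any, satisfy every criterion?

Primer A (24 nt, A=7 T=8 G=3 C=6): 3' end TT has 0 G/C, need ≥1 ✗; Tm = 64.9 + 41·(9 − 16.4)/24 = 52.3°C, outside 53.6–60.0°C ✗ — fails.
Primer B (21 nt, A=3 T=4 G=8 C=6): 3' end GG has 2 G/C ✓; Tm = 64.9 + 41·(14 − 16.4)/21 = 60.2°C, outside 53.6–60.0°C ✗ — fails.
Primer C (26 nt, A=11 T=3 G=7 C=5): 3' end AG has 1 G/C ✓; Tm = 64.9 + 41·(12 − 16.4)/26 = 58.0°C ✓ — passes.

Primer C only.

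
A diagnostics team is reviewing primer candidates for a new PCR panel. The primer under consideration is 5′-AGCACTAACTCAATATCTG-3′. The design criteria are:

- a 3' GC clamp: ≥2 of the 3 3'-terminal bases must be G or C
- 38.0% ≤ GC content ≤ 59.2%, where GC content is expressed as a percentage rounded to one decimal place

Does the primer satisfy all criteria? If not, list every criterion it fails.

Fails: GC content.

Base counts: A=7, T=5, G=2, C=5 (length 19).
GC clamp: 3' end CTG has 2 G/C ✓
GC content: GC 7/19 = 36.8%, outside 38.0–59.2% ✗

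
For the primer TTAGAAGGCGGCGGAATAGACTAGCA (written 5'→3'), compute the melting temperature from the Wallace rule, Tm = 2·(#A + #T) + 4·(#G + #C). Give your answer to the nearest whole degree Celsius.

78°C

Base counts: A=9, T=4, G=9, C=4 (length 26).
Tm = 2·(9+4) + 4·(9+4) = 2·13 + 4·13 = 26 + 52 = 78°C.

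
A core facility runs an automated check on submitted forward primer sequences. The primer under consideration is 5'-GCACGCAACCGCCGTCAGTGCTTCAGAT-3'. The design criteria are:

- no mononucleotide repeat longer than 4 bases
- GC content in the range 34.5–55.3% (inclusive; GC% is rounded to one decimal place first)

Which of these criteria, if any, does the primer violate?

Base counts: A=6, T=5, G=7, C=10 (length 28).
homopolymer run: longest run = 2 ✓
GC content: GC 17/28 = 60.7%, outside 34.5–55.3% ✗

Fails: GC content.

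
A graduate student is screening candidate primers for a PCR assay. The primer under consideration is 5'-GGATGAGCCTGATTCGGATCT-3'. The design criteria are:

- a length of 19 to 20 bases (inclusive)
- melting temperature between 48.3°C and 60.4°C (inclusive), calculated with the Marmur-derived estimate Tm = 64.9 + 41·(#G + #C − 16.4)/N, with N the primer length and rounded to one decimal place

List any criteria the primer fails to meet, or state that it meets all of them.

Base counts: A=4, T=6, G=7, C=4 (length 21).
length: length 21, outside 19–20 ✗
Tm: Tm = 64.9 + 41·(11 − 16.4)/21 = 54.4°C ✓

Fails: length.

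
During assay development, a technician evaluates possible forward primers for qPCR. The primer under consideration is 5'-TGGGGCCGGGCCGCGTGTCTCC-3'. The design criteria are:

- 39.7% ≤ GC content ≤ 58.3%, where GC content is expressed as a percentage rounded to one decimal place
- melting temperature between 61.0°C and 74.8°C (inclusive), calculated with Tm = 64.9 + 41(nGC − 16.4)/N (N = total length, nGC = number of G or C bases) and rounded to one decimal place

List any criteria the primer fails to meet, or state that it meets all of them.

Base counts: A=0, T=4, G=10, C=8 (length 22).
GC content: GC 18/22 = 81.8%, outside 39.7–58.3% ✗
Tm: Tm = 64.9 + 41·(18 − 16.4)/22 = 67.9°C ✓

Fails: GC content.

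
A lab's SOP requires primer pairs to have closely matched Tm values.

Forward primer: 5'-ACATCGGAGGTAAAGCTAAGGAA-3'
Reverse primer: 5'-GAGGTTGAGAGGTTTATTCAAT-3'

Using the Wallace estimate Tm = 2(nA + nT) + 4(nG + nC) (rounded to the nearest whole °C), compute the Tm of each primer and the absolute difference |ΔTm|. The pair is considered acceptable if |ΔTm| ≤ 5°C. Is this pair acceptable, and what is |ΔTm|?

|ΔTm| = 6°C; the pair is not acceptable.

Forward: A=10 T=3 G=7 C=3 → Tm = 2·13 + 4·10 = 66°C.
Reverse: A=6 T=8 G=7 C=1 → Tm = 2·14 + 4·8 = 60°C.
|ΔTm| = |66 − 60| = 6°C, > 5°C.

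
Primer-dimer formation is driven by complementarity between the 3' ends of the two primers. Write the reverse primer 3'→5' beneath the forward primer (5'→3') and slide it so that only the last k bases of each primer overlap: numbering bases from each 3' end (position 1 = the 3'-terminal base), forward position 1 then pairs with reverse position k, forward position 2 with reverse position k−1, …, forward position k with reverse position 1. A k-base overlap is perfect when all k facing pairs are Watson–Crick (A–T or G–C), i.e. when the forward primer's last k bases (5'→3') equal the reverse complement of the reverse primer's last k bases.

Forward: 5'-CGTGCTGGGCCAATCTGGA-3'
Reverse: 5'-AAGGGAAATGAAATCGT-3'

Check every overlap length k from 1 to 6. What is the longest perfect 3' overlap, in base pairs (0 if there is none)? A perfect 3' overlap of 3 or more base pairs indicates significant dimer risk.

Last 6 bases (5'→3') — forward …TCTGGA, reverse …AATCGT.
Reverse complement of the reverse primer's last 6 bases: ACGATT; its first k bases are the reverse complement of the reverse primer's last k bases, so a perfect k-base overlap needs the forward primer's last k bases to equal them.
Comparing (forward last k vs required): k=1: A vs A ✓; k=2: GA vs AC ✗; k=3: GGA vs ACG ✗; k=4: TGGA vs ACGA ✗; k=5: CTGGA vs ACGAT ✗; k=6: TCTGGA vs ACGATT ✗.
Only k = 1 is perfect, so the longest perfect 3' overlap is 1.

Longest perfect overlap: 1 complementary base pair; below the dimer-risk threshold (threshold 3).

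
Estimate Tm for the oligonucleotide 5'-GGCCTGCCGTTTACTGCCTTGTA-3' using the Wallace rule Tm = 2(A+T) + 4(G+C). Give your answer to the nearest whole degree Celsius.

Base counts: A=2, T=8, G=6, C=7 (length 23).
Tm = 2·(2+8) + 4·(6+7) = 2·10 + 4·13 = 20 + 52 = 72°C.

72°C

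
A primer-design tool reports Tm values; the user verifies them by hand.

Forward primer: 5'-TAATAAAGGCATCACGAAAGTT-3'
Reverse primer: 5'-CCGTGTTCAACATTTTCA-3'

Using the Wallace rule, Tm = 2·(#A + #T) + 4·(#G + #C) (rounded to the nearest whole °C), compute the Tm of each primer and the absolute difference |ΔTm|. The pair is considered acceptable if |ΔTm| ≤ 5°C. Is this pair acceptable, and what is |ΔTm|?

|ΔTm| = 8°C; the pair is not acceptable.

Forward: A=10 T=5 G=4 C=3 → Tm = 2·15 + 4·7 = 58°C.
Reverse: A=4 T=7 G=2 C=5 → Tm = 2·11 + 4·7 = 50°C.
|ΔTm| = |58 − 50| = 8°C, > 5°C.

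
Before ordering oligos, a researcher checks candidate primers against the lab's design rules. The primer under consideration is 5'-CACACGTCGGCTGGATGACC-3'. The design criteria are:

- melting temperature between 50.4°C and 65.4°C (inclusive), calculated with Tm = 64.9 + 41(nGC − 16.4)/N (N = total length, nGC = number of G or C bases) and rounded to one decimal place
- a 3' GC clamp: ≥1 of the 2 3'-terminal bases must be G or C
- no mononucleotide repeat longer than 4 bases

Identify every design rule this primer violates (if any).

Base counts: A=4, T=3, G=6, C=7 (length 20).
Tm: Tm = 64.9 + 41·(13 − 16.4)/20 = 57.9°C ✓
GC clamp: 3' end CC has 2 G/C ✓
homopolymer run: longest run = 2 ✓

Meets all criteria.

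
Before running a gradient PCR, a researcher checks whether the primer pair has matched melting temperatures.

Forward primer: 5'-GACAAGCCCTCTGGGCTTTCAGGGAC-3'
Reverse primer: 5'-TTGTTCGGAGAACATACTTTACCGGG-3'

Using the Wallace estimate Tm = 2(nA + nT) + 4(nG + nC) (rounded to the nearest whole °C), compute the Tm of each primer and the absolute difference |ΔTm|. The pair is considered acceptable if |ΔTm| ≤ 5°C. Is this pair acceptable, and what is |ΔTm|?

Forward: A=5 T=5 G=8 C=8 → Tm = 2·10 + 4·16 = 84°C.
Reverse: A=6 T=8 G=7 C=5 → Tm = 2·14 + 4·12 = 76°C.
|ΔTm| = |84 − 76| = 8°C, > 5°C.

|ΔTm| = 8°C; the pair is not acceptable.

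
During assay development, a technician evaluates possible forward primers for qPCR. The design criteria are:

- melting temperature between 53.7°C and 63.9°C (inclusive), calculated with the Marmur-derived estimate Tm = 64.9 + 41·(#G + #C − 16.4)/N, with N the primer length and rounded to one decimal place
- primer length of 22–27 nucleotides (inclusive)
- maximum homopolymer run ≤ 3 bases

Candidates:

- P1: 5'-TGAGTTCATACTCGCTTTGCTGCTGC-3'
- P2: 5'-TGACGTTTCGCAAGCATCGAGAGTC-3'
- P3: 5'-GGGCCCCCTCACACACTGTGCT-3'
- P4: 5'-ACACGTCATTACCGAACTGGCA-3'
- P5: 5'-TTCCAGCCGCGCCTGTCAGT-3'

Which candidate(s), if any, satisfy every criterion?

P1, P2 and P4.

P1 (26 nt, A=3 T=10 G=6 C=7): Tm = 64.9 + 41·(13 − 16.4)/26 = 59.5°C ✓; length 26 ✓; longest run = 3 ✓ — passes.
P2 (25 nt, A=6 T=6 G=7 C=6): Tm = 64.9 + 41·(13 − 16.4)/25 = 59.3°C ✓; length 25 ✓; longest run = 3 ✓ — passes.
P3 (22 nt, A=3 T=4 G=5 C=10): Tm = 64.9 + 41·(15 − 16.4)/22 = 62.3°C ✓; length 22 ✓; longest run = 5, exceeds 3 ✗ — fails.
P4 (22 nt, A=7 T=4 G=4 C=7): Tm = 64.9 + 41·(11 − 16.4)/22 = 54.8°C ✓; length 22 ✓; longest run = 2 ✓ — passes.
P5 (20 nt, A=2 T=5 G=5 C=8): Tm = 64.9 + 41·(13 − 16.4)/20 = 57.9°C ✓; length 20, outside 22–27 ✗; longest run = 2 ✓ — fails.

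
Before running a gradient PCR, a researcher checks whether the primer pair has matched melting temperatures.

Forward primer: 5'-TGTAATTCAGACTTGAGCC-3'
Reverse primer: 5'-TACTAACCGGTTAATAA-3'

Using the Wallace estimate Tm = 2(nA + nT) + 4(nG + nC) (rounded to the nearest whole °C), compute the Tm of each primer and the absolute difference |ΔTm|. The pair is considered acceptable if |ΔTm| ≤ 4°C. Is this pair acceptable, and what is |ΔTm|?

Forward: A=5 T=6 G=4 C=4 → Tm = 2·11 + 4·8 = 54°C.
Reverse: A=7 T=5 G=2 C=3 → Tm = 2·12 + 4·5 = 44°C.
|ΔTm| = |54 − 44| = 10°C, > 4°C.

|ΔTm| = 10°C; the pair is not acceptable.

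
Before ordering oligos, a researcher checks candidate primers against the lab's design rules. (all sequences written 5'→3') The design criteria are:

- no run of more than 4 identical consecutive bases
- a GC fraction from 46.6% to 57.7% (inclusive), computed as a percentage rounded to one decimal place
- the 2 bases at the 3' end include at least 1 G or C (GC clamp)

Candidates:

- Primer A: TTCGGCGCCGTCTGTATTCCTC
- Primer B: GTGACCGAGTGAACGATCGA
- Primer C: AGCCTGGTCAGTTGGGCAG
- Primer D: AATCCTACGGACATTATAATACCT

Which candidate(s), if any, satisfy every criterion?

Primer A (22 nt, A=1 T=8 G=5 C=8): longest run = 2 ✓; GC 13/22 = 59.1%, outside 46.6–57.7% ✗; 3' end TC has 1 G/C ✓ — fails.
Primer B (20 nt, A=6 T=3 G=7 C=4): longest run = 2 ✓; GC 11/20 = 55.0% ✓; 3' end GA has 1 G/C ✓ — passes.
Primer C (19 nt, A=3 T=4 G=8 C=4): longest run = 3 ✓; GC 12/19 = 63.2%, outside 46.6–57.7% ✗; 3' end AG has 1 G/C ✓ — fails.
Primer D (24 nt, A=9 T=7 G=2 C=6): longest run = 2 ✓; GC 8/24 = 33.3%, outside 46.6–57.7% ✗; 3' end CT has 1 G/C ✓ — fails.

Primer B only.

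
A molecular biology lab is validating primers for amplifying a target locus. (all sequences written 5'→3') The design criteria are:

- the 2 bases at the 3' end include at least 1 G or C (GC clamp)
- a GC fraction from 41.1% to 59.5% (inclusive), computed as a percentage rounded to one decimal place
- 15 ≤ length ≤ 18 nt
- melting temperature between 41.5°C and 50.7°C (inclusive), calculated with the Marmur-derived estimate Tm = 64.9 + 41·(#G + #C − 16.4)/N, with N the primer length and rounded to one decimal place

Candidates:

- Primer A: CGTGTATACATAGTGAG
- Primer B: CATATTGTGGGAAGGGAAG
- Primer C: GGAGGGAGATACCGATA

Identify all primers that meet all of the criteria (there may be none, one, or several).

Primer A only.

Primer A (17 nt, A=5 T=5 G=5 C=2): 3' end AG has 1 G/C ✓; GC 7/17 = 41.2% ✓; length 17 ✓; Tm = 64.9 + 41·(7 − 16.4)/17 = 42.2°C ✓ — passes.
Primer B (19 nt, A=6 T=4 G=8 C=1): 3' end AG has 1 G/C ✓; GC 9/19 = 47.4% ✓; length 19, outside 15–18 ✗; Tm = 64.9 + 41·(9 − 16.4)/19 = 48.9°C ✓ — fails.
Primer C (17 nt, A=6 T=2 G=7 C=2): 3' end TA has 0 G/C, need ≥1 ✗; GC 9/17 = 52.9% ✓; length 17 ✓; Tm = 64.9 + 41·(9 − 16.4)/17 = 47.1°C ✓ — fails.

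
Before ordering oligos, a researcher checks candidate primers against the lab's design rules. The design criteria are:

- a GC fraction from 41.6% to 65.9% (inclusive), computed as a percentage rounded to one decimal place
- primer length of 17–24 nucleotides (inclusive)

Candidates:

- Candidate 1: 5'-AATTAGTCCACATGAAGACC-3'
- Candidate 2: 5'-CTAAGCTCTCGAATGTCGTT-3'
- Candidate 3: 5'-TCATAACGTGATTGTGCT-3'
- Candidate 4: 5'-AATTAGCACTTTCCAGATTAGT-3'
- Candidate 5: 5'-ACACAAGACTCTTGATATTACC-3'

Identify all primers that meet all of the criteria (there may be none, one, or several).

Candidate 2 only.

Candidate 1 (20 nt, A=8 T=4 G=3 C=5): GC 8/20 = 40.0%, outside 41.6–65.9% ✗; length 20 ✓ — fails.
Candidate 2 (20 nt, A=4 T=7 G=4 C=5): GC 9/20 = 45.0% ✓; length 20 ✓ — passes.
Candidate 3 (18 nt, A=4 T=7 G=4 C=3): GC 7/18 = 38.9%, outside 41.6–65.9% ✗; length 18 ✓ — fails.
Candidate 4 (22 nt, A=7 T=8 G=3 C=4): GC 7/22 = 31.8%, outside 41.6–65.9% ✗; length 22 ✓ — fails.
Candidate 5 (22 nt, A=8 T=6 G=2 C=6): GC 8/22 = 36.4%, outside 41.6–65.9% ✗; length 22 ✓ — fails.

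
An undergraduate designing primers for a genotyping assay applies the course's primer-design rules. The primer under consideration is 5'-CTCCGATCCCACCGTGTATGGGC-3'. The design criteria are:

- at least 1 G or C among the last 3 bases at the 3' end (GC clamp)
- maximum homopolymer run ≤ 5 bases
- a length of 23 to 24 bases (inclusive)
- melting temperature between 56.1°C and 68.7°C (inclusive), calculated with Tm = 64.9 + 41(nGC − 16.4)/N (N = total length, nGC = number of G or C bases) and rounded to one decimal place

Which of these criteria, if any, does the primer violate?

Meets all criteria.

Base counts: A=3, T=5, G=6, C=9 (length 23).
GC clamp: 3' end GGC has 3 G/C ✓
homopolymer run: longest run = 3 ✓
length: length 23 ✓
Tm: Tm = 64.9 + 41·(15 − 16.4)/23 = 62.4°C ✓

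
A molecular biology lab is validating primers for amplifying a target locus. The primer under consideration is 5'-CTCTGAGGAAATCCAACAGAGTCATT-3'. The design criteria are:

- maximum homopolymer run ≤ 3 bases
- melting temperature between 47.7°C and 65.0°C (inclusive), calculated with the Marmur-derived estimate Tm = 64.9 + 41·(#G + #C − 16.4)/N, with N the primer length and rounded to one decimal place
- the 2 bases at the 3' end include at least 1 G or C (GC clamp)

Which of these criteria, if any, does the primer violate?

Base counts: A=9, T=6, G=5, C=6 (length 26).
homopolymer run: longest run = 3 ✓
Tm: Tm = 64.9 + 41·(11 − 16.4)/26 = 56.4°C ✓
GC clamp: 3' end TT has 0 G/C, need ≥1 ✗

Fails: GC clamp.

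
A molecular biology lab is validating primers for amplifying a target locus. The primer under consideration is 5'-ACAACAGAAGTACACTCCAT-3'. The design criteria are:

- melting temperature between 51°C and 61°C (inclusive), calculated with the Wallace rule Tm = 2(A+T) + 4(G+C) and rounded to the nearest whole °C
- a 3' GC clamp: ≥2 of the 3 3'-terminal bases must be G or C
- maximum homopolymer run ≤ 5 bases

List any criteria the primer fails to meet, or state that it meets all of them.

Fails: GC clamp.

Base counts: A=9, T=3, G=2, C=6 (length 20).
Tm: Tm = 2·12 + 4·8 = 56°C ✓
GC clamp: 3' end CAT has 1 G/C, need ≥2 ✗
homopolymer run: longest run = 2 ✓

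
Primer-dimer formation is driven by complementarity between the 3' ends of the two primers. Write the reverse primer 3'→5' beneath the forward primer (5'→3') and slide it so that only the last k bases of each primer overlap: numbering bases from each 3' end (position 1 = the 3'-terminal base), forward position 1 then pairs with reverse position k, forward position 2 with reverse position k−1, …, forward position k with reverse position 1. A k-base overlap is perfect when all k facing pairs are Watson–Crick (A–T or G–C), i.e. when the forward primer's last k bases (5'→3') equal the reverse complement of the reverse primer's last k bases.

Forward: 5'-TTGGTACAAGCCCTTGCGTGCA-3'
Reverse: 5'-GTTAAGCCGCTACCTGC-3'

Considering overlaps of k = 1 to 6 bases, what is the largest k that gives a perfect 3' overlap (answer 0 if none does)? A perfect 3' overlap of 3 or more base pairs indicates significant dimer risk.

Longest perfect overlap: 3 complementary base pairs; significant dimer risk (threshold 3).

Last 6 bases (5'→3') — forward …CGTGCA, reverse …ACCTGC.
Reverse complement of the reverse primer's last 6 bases: GCAGGT; its first k bases are the reverse complement of the reverse primer's last k bases, so a perfect k-base overlap needs the forward primer's last k bases to equal them.
Comparing (forward last k vs required): k=1: A vs G ✗; k=2: CA vs GC ✗; k=3: GCA vs GCA ✓; k=4: TGCA vs GCAG ✗; k=5: GTGCA vs GCAGG ✗; k=6: CGTGCA vs GCAGGT ✗.
Only k = 3 is perfect, so the longest perfect 3' overlap is 3.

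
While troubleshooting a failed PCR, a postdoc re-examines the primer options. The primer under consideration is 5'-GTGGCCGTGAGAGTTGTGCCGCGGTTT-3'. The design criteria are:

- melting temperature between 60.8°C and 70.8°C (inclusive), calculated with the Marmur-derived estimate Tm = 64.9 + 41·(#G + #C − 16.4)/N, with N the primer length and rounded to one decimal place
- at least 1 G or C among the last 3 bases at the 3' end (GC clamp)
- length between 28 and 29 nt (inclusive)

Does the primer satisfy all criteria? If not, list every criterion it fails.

Base counts: A=2, T=8, G=12, C=5 (length 27).
Tm: Tm = 64.9 + 41·(17 − 16.4)/27 = 65.8°C ✓
GC clamp: 3' end TTT has 0 G/C, need ≥1 ✗
length: length 27, outside 28–29 ✗

Fails: GC clamp, length.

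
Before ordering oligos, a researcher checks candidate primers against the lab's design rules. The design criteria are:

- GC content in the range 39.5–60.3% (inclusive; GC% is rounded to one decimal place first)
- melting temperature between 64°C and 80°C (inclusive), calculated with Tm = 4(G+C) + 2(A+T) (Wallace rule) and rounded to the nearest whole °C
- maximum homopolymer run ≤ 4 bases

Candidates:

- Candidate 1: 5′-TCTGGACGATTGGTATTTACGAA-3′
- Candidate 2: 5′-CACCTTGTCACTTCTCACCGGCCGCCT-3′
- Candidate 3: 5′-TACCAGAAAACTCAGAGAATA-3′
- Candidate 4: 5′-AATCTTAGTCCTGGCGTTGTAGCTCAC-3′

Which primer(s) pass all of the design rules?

Candidate 4 only.

Candidate 1 (23 nt, A=6 T=8 G=6 C=3): GC 9/23 = 39.1%, outside 39.5–60.3% ✗; Tm = 2·14 + 4·9 = 64°C ✓; longest run = 3 ✓ — fails.
Candidate 2 (27 nt, A=3 T=7 G=4 C=13): GC 17/27 = 63.0%, outside 39.5–60.3% ✗; Tm = 2·10 + 4·17 = 88°C, outside 64–80°C ✗; longest run = 2 ✓ — fails.
Candidate 3 (21 nt, A=11 T=3 G=3 C=4): GC 7/21 = 33.3%, outside 39.5–60.3% ✗; Tm = 2·14 + 4·7 = 56°C, outside 64–80°C ✗; longest run = 4 ✓ — fails.
Candidate 4 (27 nt, A=5 T=9 G=6 C=7): GC 13/27 = 48.1% ✓; Tm = 2·14 + 4·13 = 80°C ✓; longest run = 2 ✓ — passes.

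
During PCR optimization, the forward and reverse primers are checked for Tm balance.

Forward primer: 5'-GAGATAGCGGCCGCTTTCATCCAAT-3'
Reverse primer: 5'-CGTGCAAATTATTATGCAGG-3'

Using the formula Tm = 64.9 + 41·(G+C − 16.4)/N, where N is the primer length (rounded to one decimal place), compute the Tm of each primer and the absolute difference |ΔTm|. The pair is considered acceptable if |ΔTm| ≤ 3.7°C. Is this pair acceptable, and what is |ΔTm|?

|ΔTm| = 11.6°C; the pair is not acceptable.

Forward: G+C = 13, N = 25 → Tm = 64.9 + 41·(13 − 16.4)/25 = 59.3°C.
Reverse: G+C = 8, N = 20 → Tm = 64.9 + 41·(8 − 16.4)/20 = 47.7°C.
|ΔTm| = |59.3 − 47.7| = 11.6°C, > 3.7°C.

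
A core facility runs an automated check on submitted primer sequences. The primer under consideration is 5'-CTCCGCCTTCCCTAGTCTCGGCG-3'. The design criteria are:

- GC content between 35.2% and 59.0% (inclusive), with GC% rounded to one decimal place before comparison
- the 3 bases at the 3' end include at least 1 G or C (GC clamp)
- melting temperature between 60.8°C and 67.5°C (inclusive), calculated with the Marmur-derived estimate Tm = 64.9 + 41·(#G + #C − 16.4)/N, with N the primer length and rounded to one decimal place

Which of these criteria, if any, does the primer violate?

Base counts: A=1, T=6, G=5, C=11 (length 23).
GC content: GC 16/23 = 69.6%, outside 35.2–59.0% ✗
GC clamp: 3' end GCG has 3 G/C ✓
Tm: Tm = 64.9 + 41·(16 − 16.4)/23 = 64.2°C ✓

Fails: GC content.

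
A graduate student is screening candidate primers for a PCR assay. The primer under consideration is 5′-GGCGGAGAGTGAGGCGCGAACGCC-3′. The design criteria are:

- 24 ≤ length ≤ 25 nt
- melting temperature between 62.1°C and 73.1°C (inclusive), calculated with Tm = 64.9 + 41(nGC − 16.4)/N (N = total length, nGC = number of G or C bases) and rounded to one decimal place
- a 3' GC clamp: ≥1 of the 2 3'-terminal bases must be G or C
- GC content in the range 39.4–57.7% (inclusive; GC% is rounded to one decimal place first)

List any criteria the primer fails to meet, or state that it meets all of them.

Fails: GC content.

Base counts: A=5, T=1, G=12, C=6 (length 24).
length: length 24 ✓
Tm: Tm = 64.9 + 41·(18 − 16.4)/24 = 67.6°C ✓
GC clamp: 3' end CC has 2 G/C ✓
GC content: GC 18/24 = 75.0%, outside 39.4–57.7% ✗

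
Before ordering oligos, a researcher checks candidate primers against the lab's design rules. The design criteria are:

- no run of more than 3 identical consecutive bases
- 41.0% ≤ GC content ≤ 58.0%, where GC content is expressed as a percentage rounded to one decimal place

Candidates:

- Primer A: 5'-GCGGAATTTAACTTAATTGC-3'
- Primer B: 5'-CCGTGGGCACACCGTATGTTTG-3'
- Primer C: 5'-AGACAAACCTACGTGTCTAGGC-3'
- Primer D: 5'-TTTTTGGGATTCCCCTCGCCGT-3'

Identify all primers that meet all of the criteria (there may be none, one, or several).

Primer C only.

Primer A (20 nt, A=6 T=7 G=4 C=3): longest run = 3 ✓; GC 7/20 = 35.0%, outside 41.0–58.0% ✗ — fails.
Primer B (22 nt, A=3 T=6 G=7 C=6): longest run = 3 ✓; GC 13/22 = 59.1%, outside 41.0–58.0% ✗ — fails.
Primer C (22 nt, A=7 T=4 G=5 C=6): longest run = 3 ✓; GC 11/22 = 50.0% ✓ — passes.
Primer D (22 nt, A=1 T=9 G=5 C=7): longest run = 5, exceeds 3 ✗; GC 12/22 = 54.5% ✓ — fails.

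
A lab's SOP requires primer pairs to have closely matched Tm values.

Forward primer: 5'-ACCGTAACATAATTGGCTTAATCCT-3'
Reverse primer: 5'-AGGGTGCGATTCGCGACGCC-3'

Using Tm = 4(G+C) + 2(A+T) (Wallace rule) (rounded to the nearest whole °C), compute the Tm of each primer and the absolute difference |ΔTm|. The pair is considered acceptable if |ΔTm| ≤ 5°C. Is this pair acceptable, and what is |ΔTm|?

Forward: A=8 T=8 G=3 C=6 → Tm = 2·16 + 4·9 = 68°C.
Reverse: A=3 T=3 G=8 C=6 → Tm = 2·6 + 4·14 = 68°C.
|ΔTm| = |68 − 68| = 0°C, ≤ 5°C.

|ΔTm| = 0°C; the pair is acceptable.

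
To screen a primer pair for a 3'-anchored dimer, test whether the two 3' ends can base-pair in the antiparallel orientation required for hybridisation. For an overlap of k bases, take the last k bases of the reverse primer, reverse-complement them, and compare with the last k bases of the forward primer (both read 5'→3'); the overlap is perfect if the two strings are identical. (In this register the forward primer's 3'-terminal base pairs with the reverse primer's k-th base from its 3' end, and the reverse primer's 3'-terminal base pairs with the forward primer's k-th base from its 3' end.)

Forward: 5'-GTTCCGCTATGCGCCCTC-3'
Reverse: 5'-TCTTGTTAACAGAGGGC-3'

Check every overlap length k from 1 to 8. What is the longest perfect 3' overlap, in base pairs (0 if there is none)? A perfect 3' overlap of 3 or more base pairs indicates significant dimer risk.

Longest perfect overlap: 6 complementary base pairs; significant dimer risk (threshold 3).

Last 8 bases (5'→3') — forward …GCGCCCTC, reverse …CAGAGGGC.
Reverse complement of the reverse primer's last 8 bases: GCCCTCTG; its first k bases are the reverse complement of the reverse primer's last k bases, so a perfect k-base overlap needs the forward primer's last k bases to equal them.
Comparing (forward last k vs required): k=1: C vs G ✗; k=2: TC vs GC ✗; k=3: CTC vs GCC ✗; k=4: CCTC vs GCCC ✗; k=5: CCCTC vs GCCCT ✗; k=6: GCCCTC vs GCCCTC ✓; k=7: CGCCCTC vs GCCCTCT ✗; k=8: GCGCCCTC vs GCCCTCTG ✗.
Only k = 6 is perfect, so the longest perfect 3' overlap is 6.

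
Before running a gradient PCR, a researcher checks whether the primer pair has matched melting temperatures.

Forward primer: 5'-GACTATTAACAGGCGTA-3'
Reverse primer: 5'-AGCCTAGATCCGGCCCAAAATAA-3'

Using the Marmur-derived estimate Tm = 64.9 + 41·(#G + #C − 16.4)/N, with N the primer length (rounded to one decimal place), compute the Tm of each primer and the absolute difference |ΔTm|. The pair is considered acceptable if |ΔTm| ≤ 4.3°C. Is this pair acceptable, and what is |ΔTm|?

|ΔTm| = 13.1°C; the pair is not acceptable.

Forward: G+C = 7, N = 17 → Tm = 64.9 + 41·(7 − 16.4)/17 = 42.2°C.
Reverse: G+C = 11, N = 23 → Tm = 64.9 + 41·(11 − 16.4)/23 = 55.3°C.
|ΔTm| = |42.2 − 55.3| = 13.1°C, > 4.3°C.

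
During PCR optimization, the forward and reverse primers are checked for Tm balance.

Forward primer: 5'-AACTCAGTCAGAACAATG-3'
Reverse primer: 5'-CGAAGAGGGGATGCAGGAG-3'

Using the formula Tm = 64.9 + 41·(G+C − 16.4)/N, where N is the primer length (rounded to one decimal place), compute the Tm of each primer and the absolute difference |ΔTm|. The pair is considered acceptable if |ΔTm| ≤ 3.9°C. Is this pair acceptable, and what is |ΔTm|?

|ΔTm| = 11.9°C; the pair is not acceptable.

Forward: G+C = 7, N = 18 → Tm = 64.9 + 41·(7 − 16.4)/18 = 43.5°C.
Reverse: G+C = 12, N = 19 → Tm = 64.9 + 41·(12 − 16.4)/19 = 55.4°C.
|ΔTm| = |43.5 − 55.4| = 11.9°C, > 3.9°C.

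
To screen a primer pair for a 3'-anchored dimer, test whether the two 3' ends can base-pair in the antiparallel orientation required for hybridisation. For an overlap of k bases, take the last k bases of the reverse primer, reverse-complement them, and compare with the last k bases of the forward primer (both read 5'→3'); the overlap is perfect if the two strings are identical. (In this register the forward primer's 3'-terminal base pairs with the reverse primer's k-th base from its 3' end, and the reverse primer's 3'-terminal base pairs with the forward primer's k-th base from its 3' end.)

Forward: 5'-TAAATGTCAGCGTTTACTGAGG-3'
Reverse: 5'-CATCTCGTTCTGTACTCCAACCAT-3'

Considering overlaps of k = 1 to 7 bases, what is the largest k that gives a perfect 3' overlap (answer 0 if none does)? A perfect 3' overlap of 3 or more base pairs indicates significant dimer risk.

Longest perfect overlap: 0 complementary base pairs; below the dimer-risk threshold (threshold 3).

Last 7 bases (5'→3') — forward …ACTGAGG, reverse …CAACCAT.
Reverse complement of the reverse primer's last 7 bases: ATGGTTG; its first k bases are the reverse complement of the reverse primer's last k bases, so a perfect k-base overlap needs the forward primer's last k bases to equal them.
Comparing (forward last k vs required): k=1: G vs A ✗; k=2: GG vs AT ✗; k=3: AGG vs ATG ✗; k=4: GAGG vs ATGG ✗; k=5: TGAGG vs ATGGT ✗; k=6: CTGAGG vs ATGGTT ✗; k=7: ACTGAGG vs ATGGTTG ✗.
No overlap length from 1 to 7 is perfect, so the longest perfect 3' overlap is 0.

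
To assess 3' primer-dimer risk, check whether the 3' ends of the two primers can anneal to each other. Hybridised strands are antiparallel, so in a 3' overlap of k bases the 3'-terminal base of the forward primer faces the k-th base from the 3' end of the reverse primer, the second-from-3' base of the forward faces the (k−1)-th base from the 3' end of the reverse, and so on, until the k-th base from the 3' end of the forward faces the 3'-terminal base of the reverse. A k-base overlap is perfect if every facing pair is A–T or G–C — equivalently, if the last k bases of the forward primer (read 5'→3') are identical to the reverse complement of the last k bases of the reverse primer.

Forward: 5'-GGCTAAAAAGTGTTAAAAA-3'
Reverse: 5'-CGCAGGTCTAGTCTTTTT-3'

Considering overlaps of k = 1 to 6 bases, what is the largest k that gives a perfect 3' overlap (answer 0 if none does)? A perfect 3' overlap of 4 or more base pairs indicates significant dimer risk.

Longest perfect overlap: 5 complementary base pairs; significant dimer risk (threshold 4).

Last 6 bases (5'→3') — forward …TAAAAA, reverse …CTTTTT.
Reverse complement of the reverse primer's last 6 bases: AAAAAG; its first k bases are the reverse complement of the reverse primer's last k bases, so a perfect k-base overlap needs the forward primer's last k bases to equal them.
Comparing (forward last k vs required): k=1: A vs A ✓; k=2: AA vs AA ✓; k=3: AAA vs AAA ✓; k=4: AAAA vs AAAA ✓; k=5: AAAAA vs AAAAA ✓; k=6: TAAAAA vs AAAAAG ✗.
Perfect overlaps at k = 1, 2, 3, 4, 5; the largest is 5.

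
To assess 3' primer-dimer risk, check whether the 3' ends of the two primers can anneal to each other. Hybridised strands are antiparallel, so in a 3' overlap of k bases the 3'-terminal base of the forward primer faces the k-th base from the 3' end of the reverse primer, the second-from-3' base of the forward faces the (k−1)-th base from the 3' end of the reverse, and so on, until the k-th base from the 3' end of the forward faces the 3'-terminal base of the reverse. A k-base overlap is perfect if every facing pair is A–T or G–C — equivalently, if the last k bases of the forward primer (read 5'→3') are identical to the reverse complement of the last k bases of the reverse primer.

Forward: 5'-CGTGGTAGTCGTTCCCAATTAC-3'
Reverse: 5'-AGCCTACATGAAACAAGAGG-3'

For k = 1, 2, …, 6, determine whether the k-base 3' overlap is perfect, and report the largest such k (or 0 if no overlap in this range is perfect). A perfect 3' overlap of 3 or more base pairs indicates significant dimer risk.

Last 6 bases (5'→3') — forward …AATTAC, reverse …AAGAGG.
Reverse complement of the reverse primer's last 6 bases: CCTCTT; its first k bases are the reverse complement of the reverse primer's last k bases, so a perfect k-base overlap needs the forward primer's last k bases to equal them.
Comparing (forward last k vs required): k=1: C vs C ✓; k=2: AC vs CC ✗; k=3: TAC vs CCT ✗; k=4: TTAC vs CCTC ✗; k=5: ATTAC vs CCTCT ✗; k=6: AATTAC vs CCTCTT ✗.
Only k = 1 is perfect, so the longest perfect 3' overlap is 1.

Longest perfect overlap: 1 complementary base pair; below the dimer-risk threshold (threshold 3).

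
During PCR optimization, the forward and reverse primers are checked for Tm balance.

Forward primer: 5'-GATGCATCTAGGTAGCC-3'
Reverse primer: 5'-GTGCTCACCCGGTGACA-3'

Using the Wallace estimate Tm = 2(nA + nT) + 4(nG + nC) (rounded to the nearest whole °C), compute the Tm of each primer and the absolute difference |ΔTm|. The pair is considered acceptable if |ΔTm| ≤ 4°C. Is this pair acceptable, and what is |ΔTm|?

|ΔTm| = 4°C; the pair is acceptable.

Forward: A=4 T=4 G=5 C=4 → Tm = 2·8 + 4·9 = 52°C.
Reverse: A=3 T=3 G=5 C=6 → Tm = 2·6 + 4·11 = 56°C.
|ΔTm| = |52 − 56| = 4°C, ≤ 4°C.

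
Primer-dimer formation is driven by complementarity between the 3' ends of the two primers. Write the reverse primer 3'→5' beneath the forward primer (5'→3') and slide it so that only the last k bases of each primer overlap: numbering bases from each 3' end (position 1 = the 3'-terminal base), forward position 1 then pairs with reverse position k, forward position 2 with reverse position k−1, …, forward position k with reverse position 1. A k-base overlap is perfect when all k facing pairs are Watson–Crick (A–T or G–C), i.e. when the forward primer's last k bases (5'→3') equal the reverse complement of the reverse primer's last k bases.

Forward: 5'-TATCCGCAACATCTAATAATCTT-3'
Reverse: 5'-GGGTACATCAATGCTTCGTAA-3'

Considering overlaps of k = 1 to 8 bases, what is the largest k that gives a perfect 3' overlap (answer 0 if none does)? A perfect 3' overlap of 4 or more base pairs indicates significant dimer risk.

Last 8 bases (5'→3') — forward …ATAATCTT, reverse …CTTCGTAA.
Reverse complement of the reverse primer's last 8 bases: TTACGAAG; its first k bases are the reverse complement of the reverse primer's last k bases, so a perfect k-base overlap needs the forward primer's last k bases to equal them.
Comparing (forward last k vs required): k=1: T vs T ✓; k=2: TT vs TT ✓; k=3: CTT vs TTA ✗; k=4: TCTT vs TTAC ✗; k=5: ATCTT vs TTACG ✗; k=6: AATCTT vs TTACGA ✗; k=7: TAATCTT vs TTACGAA ✗; k=8: ATAATCTT vs TTACGAAG ✗.
Perfect overlaps at k = 1, 2; the largest is 2.

Longest perfect overlap: 2 complementary base pairs; below the dimer-risk threshold (threshold 4).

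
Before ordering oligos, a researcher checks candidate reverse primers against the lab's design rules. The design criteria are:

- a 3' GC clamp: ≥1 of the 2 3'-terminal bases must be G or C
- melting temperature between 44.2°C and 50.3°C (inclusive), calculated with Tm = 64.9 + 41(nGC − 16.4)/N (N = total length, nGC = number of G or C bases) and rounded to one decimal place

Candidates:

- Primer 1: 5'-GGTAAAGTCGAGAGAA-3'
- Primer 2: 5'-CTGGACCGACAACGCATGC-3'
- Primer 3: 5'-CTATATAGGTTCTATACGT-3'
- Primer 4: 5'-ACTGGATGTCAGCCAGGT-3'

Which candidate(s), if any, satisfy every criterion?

Primer 4 only.

Primer 1 (16 nt, A=7 T=2 G=6 C=1): 3' end AA has 0 G/C, need ≥1 ✗; Tm = 64.9 + 41·(7 − 16.4)/16 = 40.8°C, outside 44.2–50.3°C ✗ — fails.
Primer 2 (19 nt, A=5 T=2 G=5 C=7): 3' end GC has 2 G/C ✓; Tm = 64.9 + 41·(12 − 16.4)/19 = 55.4°C, outside 44.2–50.3°C ✗ — fails.
Primer 3 (19 nt, A=5 T=8 G=3 C=3): 3' end GT has 1 G/C ✓; Tm = 64.9 + 41·(6 − 16.4)/19 = 42.5°C, outside 44.2–50.3°C ✗ — fails.
Primer 4 (18 nt, A=4 T=4 G=6 C=4): 3' end GT has 1 G/C ✓; Tm = 64.9 + 41·(10 − 16.4)/18 = 50.3°C ✓ — passes.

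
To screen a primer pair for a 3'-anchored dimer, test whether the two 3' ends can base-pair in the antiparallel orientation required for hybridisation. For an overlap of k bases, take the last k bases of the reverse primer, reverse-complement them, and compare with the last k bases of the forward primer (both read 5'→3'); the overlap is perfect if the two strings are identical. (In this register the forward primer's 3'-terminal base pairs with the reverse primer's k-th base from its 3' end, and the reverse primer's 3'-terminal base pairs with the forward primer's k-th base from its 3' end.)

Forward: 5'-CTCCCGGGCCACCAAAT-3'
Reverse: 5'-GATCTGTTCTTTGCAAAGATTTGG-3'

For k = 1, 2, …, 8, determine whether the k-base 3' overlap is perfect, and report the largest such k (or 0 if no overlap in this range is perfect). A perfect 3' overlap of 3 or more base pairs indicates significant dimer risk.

Last 8 bases (5'→3') — forward …CACCAAAT, reverse …AGATTTGG.
Reverse complement of the reverse primer's last 8 bases: CCAAATCT; its first k bases are the reverse complement of the reverse primer's last k bases, so a perfect k-base overlap needs the forward primer's last k bases to equal them.
Comparing (forward last k vs required): k=1: T vs C ✗; k=2: AT vs CC ✗; k=3: AAT vs CCA ✗; k=4: AAAT vs CCAA ✗; k=5: CAAAT vs CCAAA ✗; k=6: CCAAAT vs CCAAAT ✓; k=7: ACCAAAT vs CCAAATC ✗; k=8: CACCAAAT vs CCAAATCT ✗.
Only k = 6 is perfect, so the longest perfect 3' overlap is 6.

Longest perfect overlap: 6 complementary base pairs; significant dimer risk (threshold 3).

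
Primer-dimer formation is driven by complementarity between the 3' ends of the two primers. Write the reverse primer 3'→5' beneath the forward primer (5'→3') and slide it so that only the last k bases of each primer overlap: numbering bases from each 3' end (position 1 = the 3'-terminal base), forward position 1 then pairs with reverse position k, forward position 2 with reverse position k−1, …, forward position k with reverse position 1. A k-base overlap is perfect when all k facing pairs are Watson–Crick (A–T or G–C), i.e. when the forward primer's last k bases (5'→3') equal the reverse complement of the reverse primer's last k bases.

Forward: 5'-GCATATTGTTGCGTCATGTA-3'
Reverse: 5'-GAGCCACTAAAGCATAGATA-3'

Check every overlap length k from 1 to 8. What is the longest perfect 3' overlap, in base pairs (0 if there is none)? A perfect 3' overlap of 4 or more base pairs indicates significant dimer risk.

Longest perfect overlap: 2 complementary base pairs; below the dimer-risk threshold (threshold 4).

Last 8 bases (5'→3') — forward …GTCATGTA, reverse …CATAGATA.
Reverse complement of the reverse primer's last 8 bases: TATCTATG; its first k bases are the reverse complement of the reverse primer's last k bases, so a perfect k-base overlap needs the forward primer's last k bases to equal them.
Comparing (forward last k vs required): k=1: A vs T ✗; k=2: TA vs TA ✓; k=3: GTA vs TAT ✗; k=4: TGTA vs TATC ✗; k=5: ATGTA vs TATCT ✗; k=6: CATGTA vs TATCTA ✗; k=7: TCATGTA vs TATCTAT ✗; k=8: GTCATGTA vs TATCTATG ✗.
Only k = 2 is perfect, so the longest perfect 3' overlap is 2.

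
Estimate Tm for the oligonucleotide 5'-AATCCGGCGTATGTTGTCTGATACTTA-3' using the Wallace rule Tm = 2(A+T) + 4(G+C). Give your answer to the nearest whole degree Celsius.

Base counts: A=6, T=10, G=6, C=5 (length 27).
Tm = 2·(6+10) + 4·(6+5) = 2·16 + 4·11 = 32 + 44 = 76°C.

76°C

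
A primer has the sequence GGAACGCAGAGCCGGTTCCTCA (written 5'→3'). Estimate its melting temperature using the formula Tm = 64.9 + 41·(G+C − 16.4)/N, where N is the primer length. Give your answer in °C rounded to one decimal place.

60.4°C

Base counts: A=5, T=3, G=7, C=7; G+C = 14, N = 22.
Tm = 64.9 + 41·(14 − 16.4)/22 = 64.9 + -98.40/22 = 60.4°C.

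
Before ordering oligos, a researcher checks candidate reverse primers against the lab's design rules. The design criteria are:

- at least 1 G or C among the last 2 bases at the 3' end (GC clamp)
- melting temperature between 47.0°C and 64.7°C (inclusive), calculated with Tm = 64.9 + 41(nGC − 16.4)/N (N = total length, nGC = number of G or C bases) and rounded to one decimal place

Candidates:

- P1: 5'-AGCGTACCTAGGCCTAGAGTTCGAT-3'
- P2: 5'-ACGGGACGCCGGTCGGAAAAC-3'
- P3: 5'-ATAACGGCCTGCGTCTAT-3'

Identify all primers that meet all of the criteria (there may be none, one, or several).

P2 only.

P1 (25 nt, A=6 T=6 G=7 C=6): 3' end AT has 0 G/C, need ≥1 ✗; Tm = 64.9 + 41·(13 − 16.4)/25 = 59.3°C ✓ — fails.
P2 (21 nt, A=6 T=1 G=8 C=6): 3' end AC has 1 G/C ✓; Tm = 64.9 + 41·(14 − 16.4)/21 = 60.2°C ✓ — passes.
P3 (18 nt, A=4 T=5 G=4 C=5): 3' end AT has 0 G/C, need ≥1 ✗; Tm = 64.9 + 41·(9 − 16.4)/18 = 48.0°C ✓ — fails.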